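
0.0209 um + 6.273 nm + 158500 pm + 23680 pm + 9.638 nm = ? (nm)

218.991 nm

In nm:
  0.0209 um = 0.0209e3 nm = 20.9
  6.273 nm → 6.273
  158500 pm = 158500e-3 nm = 158.5
  23680 pm = 23680e-3 nm = 23.68
  9.638 nm → 9.638
Sum: 20.9 + 6.273 + 158.5 + 23.68 + 9.638 = 218.991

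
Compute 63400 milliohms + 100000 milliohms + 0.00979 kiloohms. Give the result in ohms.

173.19 ohms

In ohms:
  63400 milliohms = 63400 × 10^-3 ohms = 63.4
  100000 milliohms = 100000 × 10^-3 ohms = 100
  0.00979 kiloohms = 0.00979 × 10^3 ohms = 9.79
Sum: 63.4 + 100 + 9.79 = 173.19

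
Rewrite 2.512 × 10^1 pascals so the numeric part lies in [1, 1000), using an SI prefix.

= 25.12 pascals; mantissa already in [1, 1000).

25.12 pascals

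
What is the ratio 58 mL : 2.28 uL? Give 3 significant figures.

25400

(58 × 10⁻³) / (2.28 × 10⁻⁶) = 25.44 × 10³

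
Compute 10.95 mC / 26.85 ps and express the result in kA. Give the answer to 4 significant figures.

407800 kA

(10.95 × 10^-3) / (26.85 × 10^-12) = 0.407821 × 10^9 A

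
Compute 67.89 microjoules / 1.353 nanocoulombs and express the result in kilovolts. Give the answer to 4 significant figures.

(67.89 × 10^-6) / (1.353 × 10^-9) = 50.1774 × 10^3 V

50.18 kilovolts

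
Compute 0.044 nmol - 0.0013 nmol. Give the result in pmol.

In pmol:
  0.044 nmol = 0.044 × 10^3 pmol = 44
  0.0013 nmol = 0.0013 × 10^3 pmol = 1.3
Difference: 44 - 1.3 = 42.7

42.7 pmol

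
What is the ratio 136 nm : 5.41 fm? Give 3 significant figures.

25100000

(136 × 10^-9) / (5.41 × 10^-15) = 25.14 × 10^6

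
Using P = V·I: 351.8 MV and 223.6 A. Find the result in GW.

351.8 × 10^6 × 223.6 = 78662.48 × 10^6 W

78.66248 GW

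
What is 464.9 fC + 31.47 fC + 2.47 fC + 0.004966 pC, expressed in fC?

503.806 fC

In fC:
  464.9 fC → 464.9
  31.47 fC → 31.47
  2.47 fC → 2.47
  0.004966 pC = 0.004966e3 fC = 4.966
Sum: 464.9 + 31.47 + 2.47 + 4.966 = 503.806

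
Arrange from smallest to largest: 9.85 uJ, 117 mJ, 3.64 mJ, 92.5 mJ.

9.85 uJ = 0.00000985 J
117 mJ = 0.117 J
3.64 mJ = 0.00364 J
92.5 mJ = 0.0925 J

9.85 uJ < 3.64 mJ < 92.5 mJ < 117 mJ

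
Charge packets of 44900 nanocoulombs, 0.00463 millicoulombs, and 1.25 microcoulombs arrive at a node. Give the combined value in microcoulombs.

In microcoulombs:
  44900 nanocoulombs = 44900 × 10^-3 microcoulombs = 44.9
  0.00463 millicoulombs = 0.00463 × 10^3 microcoulombs = 4.63
  1.25 microcoulombs → 1.25
Sum: 44.9 + 4.63 + 1.25 = 50.78

50.78 microcoulombs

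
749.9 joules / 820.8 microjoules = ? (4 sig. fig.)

(749.9) / (820.8e-6) = 0.91362e6

913600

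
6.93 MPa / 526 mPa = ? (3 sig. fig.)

13200000

(6.93 × 10⁶) / (526 × 10⁻³) = 0.01317 × 10⁹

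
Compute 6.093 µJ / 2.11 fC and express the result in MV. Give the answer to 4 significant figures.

2888 MV

(6.093 × 10⁻⁶) / (2.11 × 10⁻¹⁵) = 2.88768 × 10⁹ V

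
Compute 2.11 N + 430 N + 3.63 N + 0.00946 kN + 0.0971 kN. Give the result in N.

In N:
  2.11 N → 2.11
  430 N → 430
  3.63 N → 3.63
  0.00946 kN = 0.00946e3 N = 9.46
  0.0971 kN = 0.0971e3 N = 97.1
Sum: 2.11 + 430 + 3.63 + 9.46 + 97.1 = 542.3

542.3 N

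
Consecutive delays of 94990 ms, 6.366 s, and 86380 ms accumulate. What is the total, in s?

187.736 s

In s:
  94990 ms = 94990e-3 s = 94.99
  6.366 s → 6.366
  86380 ms = 86380e-3 s = 86.38
Sum: 94.99 + 6.366 + 86.38 = 187.736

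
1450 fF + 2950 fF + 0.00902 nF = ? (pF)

In pF:
  1450 fF = 1450 × 10^-3 pF = 1.45
  2950 fF = 2950 × 10^-3 pF = 2.95
  0.00902 nF = 0.00902 × 10^3 pF = 9.02
Sum: 1.45 + 2.95 + 9.02 = 13.42

13.42 pF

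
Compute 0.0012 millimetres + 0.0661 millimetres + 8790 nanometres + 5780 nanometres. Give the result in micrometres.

81.87 micrometres

In micrometres:
  0.0012 millimetres = 0.0012 × 10^3 micrometres = 1.2
  0.0661 millimetres = 0.0661 × 10^3 micrometres = 66.1
  8790 nanometres = 8790 × 10^-3 micrometres = 8.79
  5780 nanometres = 5780 × 10^-3 micrometres = 5.78
Sum: 1.2 + 66.1 + 8.79 + 5.78 = 81.87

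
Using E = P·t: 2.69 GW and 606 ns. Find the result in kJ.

1.63014 kJ

2.69e9 × 606e-9 = 1630.14 J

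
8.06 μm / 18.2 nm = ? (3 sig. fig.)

443

(8.06 × 10^-6) / (18.2 × 10^-9) = 0.4429 × 10^3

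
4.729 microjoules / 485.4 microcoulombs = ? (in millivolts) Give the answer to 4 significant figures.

(4.729e-6) / (485.4e-6) = 0.00974248 V

9.742 millivolts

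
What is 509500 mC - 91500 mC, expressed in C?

418 C

In C:
  509500 mC = 509500e-3 C = 509.5
  91500 mC = 91500e-3 C = 91.5
Difference: 509.5 - 91.5 = 418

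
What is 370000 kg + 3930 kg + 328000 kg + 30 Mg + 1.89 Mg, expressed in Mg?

733.82 Mg

In Mg:
  370000 kg = 370000e-3 Mg = 370
  3930 kg = 3930e-3 Mg = 3.93
  328000 kg = 328000e-3 Mg = 328
  30 Mg → 30
  1.89 Mg → 1.89
Sum: 370 + 3.93 + 328 + 30 + 1.89 = 733.82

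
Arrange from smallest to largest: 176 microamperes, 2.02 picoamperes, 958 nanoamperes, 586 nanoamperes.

176 microamperes = 0.000176 amperes
2.02 picoamperes = 0.00000000000202 amperes
958 nanoamperes = 0.000000958 amperes
586 nanoamperes = 0.000000586 amperes

2.02 picoamperes < 586 nanoamperes < 958 nanoamperes < 176 microamperes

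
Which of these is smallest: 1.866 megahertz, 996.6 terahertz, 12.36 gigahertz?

1.866 megahertz = 1866000 hertz
996.6 terahertz = 996600000000000 hertz
12.36 gigahertz = 12360000000 hertz

1.866 megahertz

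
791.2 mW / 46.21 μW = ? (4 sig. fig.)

(791.2 × 10^-3) / (46.21 × 10^-6) = 17.122 × 10^3

17120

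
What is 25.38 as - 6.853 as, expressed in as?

18.527 as

In as:
  25.38 as → 25.38
  6.853 as → 6.853
Difference: 25.38 - 6.853 = 18.527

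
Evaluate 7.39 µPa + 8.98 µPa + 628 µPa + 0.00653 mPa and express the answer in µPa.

650.9 µPa

In µPa:
  7.39 µPa → 7.39
  8.98 µPa → 8.98
  628 µPa → 628
  0.00653 mPa = 0.00653 × 10^3 µPa = 6.53
Sum: 7.39 + 8.98 + 628 + 6.53 = 650.9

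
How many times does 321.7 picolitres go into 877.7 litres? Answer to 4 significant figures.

2728000000000

(877.7) / (321.7 × 10^-12) = 2.7283 × 10^12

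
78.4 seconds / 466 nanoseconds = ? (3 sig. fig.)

168000000

(78.4) / (466 × 10⁻⁹) = 0.1682 × 10⁹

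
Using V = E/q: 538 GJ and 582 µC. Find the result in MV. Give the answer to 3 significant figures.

(538 × 10^9) / (582 × 10^-6) = 0.9244 × 10^15 V

924000000 MV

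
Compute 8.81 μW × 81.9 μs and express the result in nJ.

0.721539 nJ

8.81 × 10⁻⁶ × 81.9 × 10⁻⁶ = 721.539 × 10⁻¹² J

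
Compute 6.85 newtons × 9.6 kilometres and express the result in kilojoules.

6.85 × 9.6e3 = 65.76e3 J

65.76 kilojoules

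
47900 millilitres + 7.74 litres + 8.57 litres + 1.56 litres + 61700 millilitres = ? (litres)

127.47 litres

In litres:
  47900 millilitres = 47900 × 10^-3 litres = 47.9
  7.74 litres → 7.74
  8.57 litres → 8.57
  1.56 litres → 1.56
  61700 millilitres = 61700 × 10^-3 litres = 61.7
Sum: 47.9 + 7.74 + 8.57 + 1.56 + 61.7 = 127.47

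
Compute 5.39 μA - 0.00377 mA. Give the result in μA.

1.62 μA

In μA:
  5.39 μA → 5.39
  0.00377 mA = 0.00377 × 10³ μA = 3.77
Difference: 5.39 - 3.77 = 1.62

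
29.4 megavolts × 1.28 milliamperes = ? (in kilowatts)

29.4e6 × 1.28e-3 = 37.632e3 W

37.632 kilowatts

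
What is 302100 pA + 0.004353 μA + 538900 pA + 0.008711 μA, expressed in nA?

854.064 nA

In nA:
  302100 pA = 302100 × 10⁻³ nA = 302.1
  0.004353 μA = 0.004353 × 10³ nA = 4.353
  538900 pA = 538900 × 10⁻³ nA = 538.9
  0.008711 μA = 0.008711 × 10³ nA = 8.711
Sum: 302.1 + 4.353 + 538.9 + 8.711 = 854.064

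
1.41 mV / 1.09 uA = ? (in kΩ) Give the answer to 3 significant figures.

(1.41 × 10^-3) / (1.09 × 10^-6) = 1.2936 × 10^3 Ω

1.29 kΩ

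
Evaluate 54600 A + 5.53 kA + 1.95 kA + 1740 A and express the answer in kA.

In kA:
  54600 A = 54600e-3 kA = 54.6
  5.53 kA → 5.53
  1.95 kA → 1.95
  1740 A = 1740e-3 kA = 1.74
Sum: 54.6 + 5.53 + 1.95 + 1.74 = 63.82

63.82 kA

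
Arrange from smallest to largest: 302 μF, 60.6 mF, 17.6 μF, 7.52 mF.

17.6 μF < 302 μF < 7.52 mF < 60.6 mF

302 μF = 0.000302 F
60.6 mF = 0.0606 F
17.6 μF = 0.0000176 F
7.52 mF = 0.00752 F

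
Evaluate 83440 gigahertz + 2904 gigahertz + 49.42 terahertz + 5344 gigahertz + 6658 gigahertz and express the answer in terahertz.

147.766 terahertz

In terahertz:
  83440 gigahertz = 83440e-3 terahertz = 83.44
  2904 gigahertz = 2904e-3 terahertz = 2.904
  49.42 terahertz → 49.42
  5344 gigahertz = 5344e-3 terahertz = 5.344
  6658 gigahertz = 6658e-3 terahertz = 6.658
Sum: 83.44 + 2.904 + 49.42 + 5.344 + 6.658 = 147.766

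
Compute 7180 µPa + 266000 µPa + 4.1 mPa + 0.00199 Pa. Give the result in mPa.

279.27 mPa

In mPa:
  7180 µPa = 7180e-3 mPa = 7.18
  266000 µPa = 266000e-3 mPa = 266
  4.1 mPa → 4.1
  0.00199 Pa = 0.00199e3 mPa = 1.99
Sum: 7.18 + 266 + 4.1 + 1.99 = 279.27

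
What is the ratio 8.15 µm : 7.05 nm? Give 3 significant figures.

(8.15e-6) / (7.05e-9) = 1.156e3

1160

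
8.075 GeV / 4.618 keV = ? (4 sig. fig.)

(8.075 × 10⁹) / (4.618 × 10³) = 1.7486 × 10⁶

1749000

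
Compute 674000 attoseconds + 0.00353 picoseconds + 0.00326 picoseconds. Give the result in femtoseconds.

In femtoseconds:
  674000 attoseconds = 674000 × 10^-3 femtoseconds = 674
  0.00353 picoseconds = 0.00353 × 10^3 femtoseconds = 3.53
  0.00326 picoseconds = 0.00326 × 10^3 femtoseconds = 3.26
Sum: 674 + 3.53 + 3.26 = 680.79

680.79 femtoseconds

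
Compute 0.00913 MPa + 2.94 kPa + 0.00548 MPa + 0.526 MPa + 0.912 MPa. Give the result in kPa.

In kPa:
  0.00913 MPa = 0.00913 × 10^3 kPa = 9.13
  2.94 kPa → 2.94
  0.00548 MPa = 0.00548 × 10^3 kPa = 5.48
  0.526 MPa = 0.526 × 10^3 kPa = 526
  0.912 MPa = 0.912 × 10^3 kPa = 912
Sum: 9.13 + 2.94 + 5.48 + 526 + 912 = 1455.55

1455.55 kPa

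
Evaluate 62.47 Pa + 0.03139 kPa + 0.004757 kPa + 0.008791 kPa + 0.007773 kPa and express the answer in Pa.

In Pa:
  62.47 Pa → 62.47
  0.03139 kPa = 0.03139 × 10^3 Pa = 31.39
  0.004757 kPa = 0.004757 × 10^3 Pa = 4.757
  0.008791 kPa = 0.008791 × 10^3 Pa = 8.791
  0.007773 kPa = 0.007773 × 10^3 Pa = 7.773
Sum: 62.47 + 31.39 + 4.757 + 8.791 + 7.773 = 115.181

115.181 Pa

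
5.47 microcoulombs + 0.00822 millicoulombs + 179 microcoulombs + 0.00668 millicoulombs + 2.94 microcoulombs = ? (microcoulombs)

202.31 microcoulombs

In microcoulombs:
  5.47 microcoulombs → 5.47
  0.00822 millicoulombs = 0.00822e3 microcoulombs = 8.22
  179 microcoulombs → 179
  0.00668 millicoulombs = 0.00668e3 microcoulombs = 6.68
  2.94 microcoulombs → 2.94
Sum: 5.47 + 8.22 + 179 + 6.68 + 2.94 = 202.31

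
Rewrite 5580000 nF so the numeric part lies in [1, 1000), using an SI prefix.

5.58 mF

= 5.58 × 10^-3 F; 10^-3 is milli.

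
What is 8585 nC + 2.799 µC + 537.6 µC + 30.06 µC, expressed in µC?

In µC:
  8585 nC = 8585 × 10⁻³ µC = 8.585
  2.799 µC → 2.799
  537.6 µC → 537.6
  30.06 µC → 30.06
Sum: 8.585 + 2.799 + 537.6 + 30.06 = 579.044

579.044 µC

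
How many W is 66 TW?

tera = 1e12, (no prefix) = 1e0; factor is 1e12.
66 × 1e12 = 66000000000000

66000000000000 W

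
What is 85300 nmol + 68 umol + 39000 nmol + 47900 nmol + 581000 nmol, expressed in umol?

In umol:
  85300 nmol = 85300 × 10^-3 umol = 85.3
  68 umol → 68
  39000 nmol = 39000 × 10^-3 umol = 39
  47900 nmol = 47900 × 10^-3 umol = 47.9
  581000 nmol = 581000 × 10^-3 umol = 581
Sum: 85.3 + 68 + 39 + 47.9 + 581 = 821.2

821.2 umol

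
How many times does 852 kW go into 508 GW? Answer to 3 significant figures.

(508 × 10⁹) / (852 × 10³) = 0.5962 × 10⁶

596000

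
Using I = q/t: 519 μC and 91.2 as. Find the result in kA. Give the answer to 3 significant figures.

5690000000 kA

(519 × 10^-6) / (91.2 × 10^-18) = 5.6908 × 10^12 A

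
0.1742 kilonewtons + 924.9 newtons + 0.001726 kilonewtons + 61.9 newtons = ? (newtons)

In newtons:
  0.1742 kilonewtons = 0.1742 × 10³ newtons = 174.2
  924.9 newtons → 924.9
  0.001726 kilonewtons = 0.001726 × 10³ newtons = 1.726
  61.9 newtons → 61.9
Sum: 174.2 + 924.9 + 1.726 + 61.9 = 1162.726

1162.726 newtons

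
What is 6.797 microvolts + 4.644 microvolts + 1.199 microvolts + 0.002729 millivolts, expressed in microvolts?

In microvolts:
  6.797 microvolts → 6.797
  4.644 microvolts → 4.644
  1.199 microvolts → 1.199
  0.002729 millivolts = 0.002729e3 microvolts = 2.729
Sum: 6.797 + 4.644 + 1.199 + 2.729 = 15.369

15.369 microvolts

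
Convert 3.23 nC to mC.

0.00000323 mC

nano = 10⁻⁹, milli = 10⁻³; factor is 10⁻⁶.
3.23 × 10⁻⁶ = 0.00000323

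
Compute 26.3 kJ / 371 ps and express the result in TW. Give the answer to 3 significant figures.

70.9 TW

(26.3 × 10³) / (371 × 10⁻¹²) = 0.070889 × 10¹⁵ W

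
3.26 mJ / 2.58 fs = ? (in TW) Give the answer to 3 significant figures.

1.26 TW

(3.26 × 10^-3) / (2.58 × 10^-15) = 1.2636 × 10^12 W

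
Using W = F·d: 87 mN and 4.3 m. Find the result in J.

0.3741 J

87e-3 × 4.3 = 374.1e-3 J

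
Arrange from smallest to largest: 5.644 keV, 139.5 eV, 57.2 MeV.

5.644 keV = 5644 eV
139.5 eV = 139.5 eV
57.2 MeV = 57200000 eV

139.5 eV < 5.644 keV < 57.2 MeV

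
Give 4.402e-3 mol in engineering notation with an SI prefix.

4.402 mmol

= 4.402e-3 mol; 1e-3 is milli.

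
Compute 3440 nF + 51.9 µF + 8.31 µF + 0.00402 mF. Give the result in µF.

In µF:
  3440 nF = 3440 × 10^-3 µF = 3.44
  51.9 µF → 51.9
  8.31 µF → 8.31
  0.00402 mF = 0.00402 × 10^3 µF = 4.02
Sum: 3.44 + 51.9 + 8.31 + 4.02 = 67.67

67.67 µF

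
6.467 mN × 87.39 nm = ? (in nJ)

0.56515113 nJ

6.467e-3 × 87.39e-9 = 565.15113e-12 J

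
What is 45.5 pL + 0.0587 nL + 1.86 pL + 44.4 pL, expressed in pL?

In pL:
  45.5 pL → 45.5
  0.0587 nL = 0.0587e3 pL = 58.7
  1.86 pL → 1.86
  44.4 pL → 44.4
Sum: 45.5 + 58.7 + 1.86 + 44.4 = 150.46

150.46 pL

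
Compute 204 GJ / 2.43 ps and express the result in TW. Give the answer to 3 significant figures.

(204 × 10^9) / (2.43 × 10^-12) = 83.951 × 10^21 W

84000000000 TW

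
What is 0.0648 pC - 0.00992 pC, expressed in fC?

In fC:
  0.0648 pC = 0.0648 × 10³ fC = 64.8
  0.00992 pC = 0.00992 × 10³ fC = 9.92
Difference: 64.8 - 9.92 = 54.88

54.88 fC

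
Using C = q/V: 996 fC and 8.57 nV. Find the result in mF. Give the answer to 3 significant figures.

0.116 mF

(996e-15) / (8.57e-9) = 116.22e-6 F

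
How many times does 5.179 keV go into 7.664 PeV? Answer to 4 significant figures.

(7.664 × 10^15) / (5.179 × 10^3) = 1.4798 × 10^12

1480000000000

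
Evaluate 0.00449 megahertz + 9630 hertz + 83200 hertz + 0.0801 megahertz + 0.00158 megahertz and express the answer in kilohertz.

In kilohertz:
  0.00449 megahertz = 0.00449 × 10³ kilohertz = 4.49
  9630 hertz = 9630 × 10⁻³ kilohertz = 9.63
  83200 hertz = 83200 × 10⁻³ kilohertz = 83.2
  0.0801 megahertz = 0.0801 × 10³ kilohertz = 80.1
  0.00158 megahertz = 0.00158 × 10³ kilohertz = 1.58
Sum: 4.49 + 9.63 + 83.2 + 80.1 + 1.58 = 179

179 kilohertz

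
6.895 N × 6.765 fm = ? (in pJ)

0.046644675 pJ

6.895 × 6.765 × 10^-15 = 46.644675 × 10^-15 J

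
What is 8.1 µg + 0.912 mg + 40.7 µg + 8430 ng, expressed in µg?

969.23 µg

In µg:
  8.1 µg → 8.1
  0.912 mg = 0.912 × 10^3 µg = 912
  40.7 µg → 40.7
  8430 ng = 8430 × 10^-3 µg = 8.43
Sum: 8.1 + 912 + 40.7 + 8.43 = 969.23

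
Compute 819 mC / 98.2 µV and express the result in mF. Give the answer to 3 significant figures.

(819 × 10⁻³) / (98.2 × 10⁻⁶) = 8.3401 × 10³ F

8340000 mF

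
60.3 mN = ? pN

60300000000 pN

milli = 10^-3, pico = 10^-12; factor is 10^9.
60.3 × 10^9 = 60300000000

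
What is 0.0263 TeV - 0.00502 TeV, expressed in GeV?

21.28 GeV

In GeV:
  0.0263 TeV = 0.0263 × 10^3 GeV = 26.3
  0.00502 TeV = 0.00502 × 10^3 GeV = 5.02
Difference: 26.3 - 5.02 = 21.28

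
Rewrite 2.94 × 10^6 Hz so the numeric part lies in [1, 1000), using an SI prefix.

= 2.94 × 10^6 Hz; 10^6 is mega.

2.94 MHz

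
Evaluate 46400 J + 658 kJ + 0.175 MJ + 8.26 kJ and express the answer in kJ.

In kJ:
  46400 J = 46400 × 10^-3 kJ = 46.4
  658 kJ → 658
  0.175 MJ = 0.175 × 10^3 kJ = 175
  8.26 kJ → 8.26
Sum: 46.4 + 658 + 175 + 8.26 = 887.66

887.66 kJ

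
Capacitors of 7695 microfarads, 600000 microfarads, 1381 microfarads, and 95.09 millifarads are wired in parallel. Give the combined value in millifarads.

704.166 millifarads

In millifarads:
  7695 microfarads = 7695 × 10⁻³ millifarads = 7.695
  600000 microfarads = 600000 × 10⁻³ millifarads = 600
  1381 microfarads = 1381 × 10⁻³ millifarads = 1.381
  95.09 millifarads → 95.09
Sum: 7.695 + 600 + 1.381 + 95.09 = 704.166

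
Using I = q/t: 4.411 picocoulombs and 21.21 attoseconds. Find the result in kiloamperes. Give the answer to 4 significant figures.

208.0 kiloamperes

(4.411 × 10⁻¹²) / (21.21 × 10⁻¹⁸) = 0.207968 × 10⁶ A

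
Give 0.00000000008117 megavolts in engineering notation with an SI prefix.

= 81.17e-6 volts; 1e-6 is micro.

81.17 microvolts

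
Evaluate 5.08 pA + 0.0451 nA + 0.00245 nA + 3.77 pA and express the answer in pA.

In pA:
  5.08 pA → 5.08
  0.0451 nA = 0.0451 × 10³ pA = 45.1
  0.00245 nA = 0.00245 × 10³ pA = 2.45
  3.77 pA → 3.77
Sum: 5.08 + 45.1 + 2.45 + 3.77 = 56.4

56.4 pA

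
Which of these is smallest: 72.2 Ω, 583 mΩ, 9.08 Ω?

72.2 Ω = 72.2 Ω
583 mΩ = 0.583 Ω
9.08 Ω = 9.08 Ω

583 mΩ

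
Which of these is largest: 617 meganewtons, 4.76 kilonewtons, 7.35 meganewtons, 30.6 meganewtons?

617 meganewtons = 617000000 newtons
4.76 kilonewtons = 4760 newtons
7.35 meganewtons = 7350000 newtons
30.6 meganewtons = 30600000 newtons

617 meganewtons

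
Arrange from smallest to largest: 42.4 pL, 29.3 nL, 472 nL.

42.4 pL = 0.0000000000424 L
29.3 nL = 0.0000000293 L
472 nL = 0.000000472 L

42.4 pL < 29.3 nL < 472 nL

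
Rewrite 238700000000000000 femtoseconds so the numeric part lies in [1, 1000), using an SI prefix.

238.7 seconds

= 238.7 seconds; mantissa already in [1, 1000).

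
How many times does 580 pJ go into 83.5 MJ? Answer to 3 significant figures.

144000000000000000

(83.5 × 10^6) / (580 × 10^-12) = 0.144 × 10^18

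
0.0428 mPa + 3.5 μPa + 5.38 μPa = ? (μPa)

51.68 μPa

In μPa:
  0.0428 mPa = 0.0428e3 μPa = 42.8
  3.5 μPa → 3.5
  5.38 μPa → 5.38
Sum: 42.8 + 3.5 + 5.38 = 51.68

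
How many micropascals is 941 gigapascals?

941000000000000000 micropascals

giga = 10⁹, micro = 10⁻⁶; factor is 10¹⁵.
941 × 10¹⁵ = 941000000000000000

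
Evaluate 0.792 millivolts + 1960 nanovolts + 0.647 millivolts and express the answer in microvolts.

In microvolts:
  0.792 millivolts = 0.792e3 microvolts = 792
  1960 nanovolts = 1960e-3 microvolts = 1.96
  0.647 millivolts = 0.647e3 microvolts = 647
Sum: 792 + 1.96 + 647 = 1440.96

1440.96 microvolts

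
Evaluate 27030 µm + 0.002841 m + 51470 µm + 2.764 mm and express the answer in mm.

84.105 mm

In mm:
  27030 µm = 27030 × 10^-3 mm = 27.03
  0.002841 m = 0.002841 × 10^3 mm = 2.841
  51470 µm = 51470 × 10^-3 mm = 51.47
  2.764 mm → 2.764
Sum: 27.03 + 2.841 + 51.47 + 2.764 = 84.105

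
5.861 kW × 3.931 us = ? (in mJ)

5.861 × 10^3 × 3.931 × 10^-6 = 23.039591 × 10^-3 J

23.039591 mJ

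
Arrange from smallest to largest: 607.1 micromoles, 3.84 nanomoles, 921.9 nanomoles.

607.1 micromoles = 0.0006071 moles
3.84 nanomoles = 0.00000000384 moles
921.9 nanomoles = 0.0000009219 moles

3.84 nanomoles < 921.9 nanomoles < 607.1 micromoles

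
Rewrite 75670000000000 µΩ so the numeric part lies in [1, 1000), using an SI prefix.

75.67 MΩ

= 75.67 × 10^6 Ω; 10^6 is mega.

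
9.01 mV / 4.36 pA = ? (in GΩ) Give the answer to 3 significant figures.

(9.01 × 10⁻³) / (4.36 × 10⁻¹²) = 2.0665 × 10⁹ Ω

2.07 GΩ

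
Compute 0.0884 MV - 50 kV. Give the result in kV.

38.4 kV

In kV:
  0.0884 MV = 0.0884 × 10³ kV = 88.4
  50 kV → 50
Difference: 88.4 - 50 = 38.4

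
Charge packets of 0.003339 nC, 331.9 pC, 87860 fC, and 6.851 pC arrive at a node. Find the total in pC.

In pC:
  0.003339 nC = 0.003339 × 10³ pC = 3.339
  331.9 pC → 331.9
  87860 fC = 87860 × 10⁻³ pC = 87.86
  6.851 pC → 6.851
Sum: 3.339 + 331.9 + 87.86 + 6.851 = 429.95

429.95 pC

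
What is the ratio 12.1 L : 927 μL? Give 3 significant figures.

(12.1) / (927 × 10⁻⁶) = 0.01305 × 10⁶

13100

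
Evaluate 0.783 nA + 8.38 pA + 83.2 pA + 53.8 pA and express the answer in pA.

928.38 pA

In pA:
  0.783 nA = 0.783 × 10³ pA = 783
  8.38 pA → 8.38
  83.2 pA → 83.2
  53.8 pA → 53.8
Sum: 783 + 8.38 + 83.2 + 53.8 = 928.38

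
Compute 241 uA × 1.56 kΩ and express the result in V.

0.37596 V

241e-6 × 1.56e3 = 375.96e-3 V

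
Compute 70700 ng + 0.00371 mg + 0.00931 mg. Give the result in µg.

In µg:
  70700 ng = 70700 × 10⁻³ µg = 70.7
  0.00371 mg = 0.00371 × 10³ µg = 3.71
  0.00931 mg = 0.00931 × 10³ µg = 9.31
Sum: 70.7 + 3.71 + 9.31 = 83.72

83.72 µg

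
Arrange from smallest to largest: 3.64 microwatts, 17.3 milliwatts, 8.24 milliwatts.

3.64 microwatts = 0.00000364 watts
17.3 milliwatts = 0.0173 watts
8.24 milliwatts = 0.00824 watts

3.64 microwatts < 8.24 milliwatts < 17.3 milliwatts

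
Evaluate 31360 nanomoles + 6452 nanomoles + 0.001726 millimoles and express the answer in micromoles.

In micromoles:
  31360 nanomoles = 31360e-3 micromoles = 31.36
  6452 nanomoles = 6452e-3 micromoles = 6.452
  0.001726 millimoles = 0.001726e3 micromoles = 1.726
Sum: 31.36 + 6.452 + 1.726 = 39.538

39.538 micromoles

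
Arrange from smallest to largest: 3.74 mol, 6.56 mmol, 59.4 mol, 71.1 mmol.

3.74 mol = 3.74 mol
6.56 mmol = 0.00656 mol
59.4 mol = 59.4 mol
71.1 mmol = 0.0711 mol

6.56 mmol < 71.1 mmol < 3.74 mol < 59.4 mol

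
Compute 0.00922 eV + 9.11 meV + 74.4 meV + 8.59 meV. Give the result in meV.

101.32 meV

In meV:
  0.00922 eV = 0.00922 × 10³ meV = 9.22
  9.11 meV → 9.11
  74.4 meV → 74.4
  8.59 meV → 8.59
Sum: 9.22 + 9.11 + 74.4 + 8.59 = 101.32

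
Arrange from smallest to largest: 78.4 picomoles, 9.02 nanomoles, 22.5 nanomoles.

78.4 picomoles = 0.0000000000784 moles
9.02 nanomoles = 0.00000000902 moles
22.5 nanomoles = 0.0000000225 moles

78.4 picomoles < 9.02 nanomoles < 22.5 nanomoles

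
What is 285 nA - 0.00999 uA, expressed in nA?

In nA:
  285 nA → 285
  0.00999 uA = 0.00999 × 10^3 nA = 9.99
Difference: 285 - 9.99 = 275.01

275.01 nA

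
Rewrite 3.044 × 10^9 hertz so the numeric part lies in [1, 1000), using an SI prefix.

= 3.044 × 10^9 hertz; 10^9 is giga.

3.044 gigahertz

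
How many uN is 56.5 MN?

56500000000000 uN

mega = 10⁶, micro = 10⁻⁶; factor is 10¹².
56.5 × 10¹² = 56500000000000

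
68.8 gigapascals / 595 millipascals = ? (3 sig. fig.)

(68.8 × 10^9) / (595 × 10^-3) = 0.1156 × 10^12

116000000000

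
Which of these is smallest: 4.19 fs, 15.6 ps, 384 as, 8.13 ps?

384 as

4.19 fs = 0.00000000000000419 s
15.6 ps = 0.0000000000156 s
384 as = 0.000000000000000384 s
8.13 ps = 0.00000000000813 s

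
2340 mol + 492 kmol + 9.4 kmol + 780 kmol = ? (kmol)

In kmol:
  2340 mol = 2340 × 10^-3 kmol = 2.34
  492 kmol → 492
  9.4 kmol → 9.4
  780 kmol → 780
Sum: 2.34 + 492 + 9.4 + 780 = 1283.74

1283.74 kmol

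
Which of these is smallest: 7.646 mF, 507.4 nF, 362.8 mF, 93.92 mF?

7.646 mF = 0.007646 F
507.4 nF = 0.0000005074 F
362.8 mF = 0.3628 F
93.92 mF = 0.09392 F

507.4 nF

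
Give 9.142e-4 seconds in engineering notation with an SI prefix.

914.2 microseconds

= 914.2e-6 seconds; 1e-6 is micro.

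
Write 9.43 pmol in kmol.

pico = 10^-12, kilo = 10^3; factor is 10^-15.
9.43 × 10^-15 = 0.00000000000000943

0.00000000000000943 kmol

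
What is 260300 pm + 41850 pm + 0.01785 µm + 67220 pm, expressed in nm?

In nm:
  260300 pm = 260300 × 10⁻³ nm = 260.3
  41850 pm = 41850 × 10⁻³ nm = 41.85
  0.01785 µm = 0.01785 × 10³ nm = 17.85
  67220 pm = 67220 × 10⁻³ nm = 67.22
Sum: 260.3 + 41.85 + 17.85 + 67.22 = 387.22

387.22 nm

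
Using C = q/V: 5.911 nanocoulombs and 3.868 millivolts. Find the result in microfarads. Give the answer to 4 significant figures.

1.528 microfarads

(5.911 × 10^-9) / (3.868 × 10^-3) = 1.52818 × 10^-6 F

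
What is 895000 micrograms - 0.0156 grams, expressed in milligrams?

879.4 milligrams

In milligrams:
  895000 micrograms = 895000 × 10^-3 milligrams = 895
  0.0156 grams = 0.0156 × 10^3 milligrams = 15.6
Difference: 895 - 15.6 = 879.4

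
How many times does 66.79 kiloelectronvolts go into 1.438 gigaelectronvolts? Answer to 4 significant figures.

21530

(1.438 × 10^9) / (66.79 × 10^3) = 0.02153 × 10^6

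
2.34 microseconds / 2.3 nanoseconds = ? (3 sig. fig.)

(2.34 × 10^-6) / (2.3 × 10^-9) = 1.017 × 10^3

1020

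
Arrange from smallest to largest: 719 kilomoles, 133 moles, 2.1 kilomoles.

719 kilomoles = 719000 moles
133 moles = 133 moles
2.1 kilomoles = 2100 moles

133 moles < 2.1 kilomoles < 719 kilomoles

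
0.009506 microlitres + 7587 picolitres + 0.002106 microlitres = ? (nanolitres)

In nanolitres:
  0.009506 microlitres = 0.009506e3 nanolitres = 9.506
  7587 picolitres = 7587e-3 nanolitres = 7.587
  0.002106 microlitres = 0.002106e3 nanolitres = 2.106
Sum: 9.506 + 7.587 + 2.106 = 19.199

19.199 nanolitres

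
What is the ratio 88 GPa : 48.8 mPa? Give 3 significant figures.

1800000000000

(88 × 10⁹) / (48.8 × 10⁻³) = 1.803 × 10¹²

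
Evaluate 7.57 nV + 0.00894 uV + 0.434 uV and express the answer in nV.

In nV:
  7.57 nV → 7.57
  0.00894 uV = 0.00894 × 10³ nV = 8.94
  0.434 uV = 0.434 × 10³ nV = 434
Sum: 7.57 + 8.94 + 434 = 450.51

450.51 nV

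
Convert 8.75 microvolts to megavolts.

micro = 10⁻⁶, mega = 10⁶; factor is 10⁻¹².
8.75 × 10⁻¹² = 0.00000000000875

0.00000000000875 megavolts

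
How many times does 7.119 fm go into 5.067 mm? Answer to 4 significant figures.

711800000000

(5.067 × 10^-3) / (7.119 × 10^-15) = 0.71176 × 10^12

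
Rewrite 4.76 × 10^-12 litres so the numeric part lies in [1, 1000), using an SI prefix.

= 4.76 × 10^-12 litres; 10^-12 is pico.

4.76 picolitres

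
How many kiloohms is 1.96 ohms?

0.00196 kiloohms

(no prefix) = 10^0, kilo = 10^3; factor is 10^-3.
1.96 × 10^-3 = 0.00196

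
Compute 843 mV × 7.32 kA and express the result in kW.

6.17076 kW

843 × 10^-3 × 7.32 × 10^3 = 6170.76 W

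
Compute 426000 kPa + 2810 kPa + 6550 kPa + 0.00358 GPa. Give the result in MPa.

438.94 MPa

In MPa:
  426000 kPa = 426000 × 10^-3 MPa = 426
  2810 kPa = 2810 × 10^-3 MPa = 2.81
  6550 kPa = 6550 × 10^-3 MPa = 6.55
  0.00358 GPa = 0.00358 × 10^3 MPa = 3.58
Sum: 426 + 2.81 + 6.55 + 3.58 = 438.94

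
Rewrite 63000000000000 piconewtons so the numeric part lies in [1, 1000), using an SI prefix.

= 63 newtons; mantissa already in [1, 1000).

63 newtons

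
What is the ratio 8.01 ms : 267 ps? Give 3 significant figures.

30000000

(8.01 × 10^-3) / (267 × 10^-12) = 0.03 × 10^9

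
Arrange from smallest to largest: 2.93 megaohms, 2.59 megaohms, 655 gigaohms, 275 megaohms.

2.93 megaohms = 2930000 ohms
2.59 megaohms = 2590000 ohms
655 gigaohms = 655000000000 ohms
275 megaohms = 275000000 ohms

2.59 megaohms < 2.93 megaohms < 275 megaohms < 655 gigaohms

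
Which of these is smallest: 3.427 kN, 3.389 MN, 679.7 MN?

3.427 kN

3.427 kN = 3427 N
3.389 MN = 3389000 N
679.7 MN = 679700000 N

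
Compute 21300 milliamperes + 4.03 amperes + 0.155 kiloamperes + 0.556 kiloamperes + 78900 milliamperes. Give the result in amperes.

In amperes:
  21300 milliamperes = 21300e-3 amperes = 21.3
  4.03 amperes → 4.03
  0.155 kiloamperes = 0.155e3 amperes = 155
  0.556 kiloamperes = 0.556e3 amperes = 556
  78900 milliamperes = 78900e-3 amperes = 78.9
Sum: 21.3 + 4.03 + 155 + 556 + 78.9 = 815.23

815.23 amperes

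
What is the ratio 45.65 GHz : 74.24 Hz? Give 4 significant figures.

614900000

(45.65 × 10⁹) / (74.24) = 0.6149 × 10⁹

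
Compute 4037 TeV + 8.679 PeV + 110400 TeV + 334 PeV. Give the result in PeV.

457.116 PeV

In PeV:
  4037 TeV = 4037 × 10^-3 PeV = 4.037
  8.679 PeV → 8.679
  110400 TeV = 110400 × 10^-3 PeV = 110.4
  334 PeV → 334
Sum: 4.037 + 8.679 + 110.4 + 334 = 457.116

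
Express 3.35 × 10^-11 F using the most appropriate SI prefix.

= 33.5 × 10^-12 F; 10^-12 is pico.

33.5 pF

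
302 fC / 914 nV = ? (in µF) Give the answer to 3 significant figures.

(302 × 10⁻¹⁵) / (914 × 10⁻⁹) = 0.33042 × 10⁻⁶ F

0.330 µF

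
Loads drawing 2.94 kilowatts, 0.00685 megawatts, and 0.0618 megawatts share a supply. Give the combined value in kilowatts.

71.59 kilowatts

In kilowatts:
  2.94 kilowatts → 2.94
  0.00685 megawatts = 0.00685 × 10^3 kilowatts = 6.85
  0.0618 megawatts = 0.0618 × 10^3 kilowatts = 61.8
Sum: 2.94 + 6.85 + 61.8 = 71.59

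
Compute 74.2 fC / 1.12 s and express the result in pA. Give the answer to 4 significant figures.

(74.2e-15) / (1.12) = 66.25e-15 A

0.06625 pA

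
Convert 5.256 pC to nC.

pico = 10^-12, nano = 10^-9; factor is 10^-3.
5.256 × 10^-3 = 0.005256

0.005256 nC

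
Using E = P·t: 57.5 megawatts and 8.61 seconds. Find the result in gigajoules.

0.495075 gigajoules

57.5 × 10^6 × 8.61 = 495.075 × 10^6 J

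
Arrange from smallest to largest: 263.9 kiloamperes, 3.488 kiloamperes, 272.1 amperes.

263.9 kiloamperes = 263900 amperes
3.488 kiloamperes = 3488 amperes
272.1 amperes = 272.1 amperes

272.1 amperes < 3.488 kiloamperes < 263.9 kiloamperes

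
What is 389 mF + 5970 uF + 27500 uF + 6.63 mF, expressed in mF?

In mF:
  389 mF → 389
  5970 uF = 5970 × 10^-3 mF = 5.97
  27500 uF = 27500 × 10^-3 mF = 27.5
  6.63 mF → 6.63
Sum: 389 + 5.97 + 27.5 + 6.63 = 429.1

429.1 mF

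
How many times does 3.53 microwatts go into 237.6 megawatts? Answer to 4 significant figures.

(237.6 × 10^6) / (3.53 × 10^-6) = 67.309 × 10^12

67310000000000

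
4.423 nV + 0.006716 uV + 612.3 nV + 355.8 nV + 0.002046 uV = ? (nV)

In nV:
  4.423 nV → 4.423
  0.006716 uV = 0.006716 × 10^3 nV = 6.716
  612.3 nV → 612.3
  355.8 nV → 355.8
  0.002046 uV = 0.002046 × 10^3 nV = 2.046
Sum: 4.423 + 6.716 + 612.3 + 355.8 + 2.046 = 981.285

981.285 nV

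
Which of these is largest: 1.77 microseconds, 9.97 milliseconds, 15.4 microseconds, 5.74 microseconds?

9.97 milliseconds

1.77 microseconds = 0.00000177 seconds
9.97 milliseconds = 0.00997 seconds
15.4 microseconds = 0.0000154 seconds
5.74 microseconds = 0.00000574 seconds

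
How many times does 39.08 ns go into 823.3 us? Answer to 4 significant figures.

21070

(823.3 × 10⁻⁶) / (39.08 × 10⁻⁹) = 21.067 × 10³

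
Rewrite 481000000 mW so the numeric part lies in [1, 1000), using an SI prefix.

= 481e3 W; 1e3 is kilo.

481 kW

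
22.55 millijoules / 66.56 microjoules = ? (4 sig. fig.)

338.8

(22.55 × 10⁻³) / (66.56 × 10⁻⁶) = 0.33879 × 10³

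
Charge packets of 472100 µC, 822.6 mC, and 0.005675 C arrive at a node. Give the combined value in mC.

1300.375 mC

In mC:
  472100 µC = 472100 × 10⁻³ mC = 472.1
  822.6 mC → 822.6
  0.005675 C = 0.005675 × 10³ mC = 5.675
Sum: 472.1 + 822.6 + 5.675 = 1300.375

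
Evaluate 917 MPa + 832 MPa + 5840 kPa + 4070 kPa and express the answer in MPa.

In MPa:
  917 MPa → 917
  832 MPa → 832
  5840 kPa = 5840 × 10⁻³ MPa = 5.84
  4070 kPa = 4070 × 10⁻³ MPa = 4.07
Sum: 917 + 832 + 5.84 + 4.07 = 1758.91

1758.91 MPa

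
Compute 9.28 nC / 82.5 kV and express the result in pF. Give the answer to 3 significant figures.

0.112 pF

(9.28e-9) / (82.5e3) = 0.11248e-12 F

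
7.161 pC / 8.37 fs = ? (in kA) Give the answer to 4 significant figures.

0.8556 kA

(7.161 × 10⁻¹²) / (8.37 × 10⁻¹⁵) = 0.855556 × 10³ A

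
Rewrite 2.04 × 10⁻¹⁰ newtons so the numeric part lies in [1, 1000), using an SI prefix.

204 piconewtons

= 204 × 10⁻¹² newtons; 10⁻¹² is pico.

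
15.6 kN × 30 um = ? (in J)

0.468 J

15.6e3 × 30e-6 = 468e-3 J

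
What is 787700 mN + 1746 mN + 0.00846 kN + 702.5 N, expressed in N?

In N:
  787700 mN = 787700 × 10^-3 N = 787.7
  1746 mN = 1746 × 10^-3 N = 1.746
  0.00846 kN = 0.00846 × 10^3 N = 8.46
  702.5 N → 702.5
Sum: 787.7 + 1.746 + 8.46 + 702.5 = 1500.406

1500.406 N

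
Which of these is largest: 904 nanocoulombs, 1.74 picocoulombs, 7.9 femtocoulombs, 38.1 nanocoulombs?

904 nanocoulombs = 0.000000904 coulombs
1.74 picocoulombs = 0.00000000000174 coulombs
7.9 femtocoulombs = 0.0000000000000079 coulombs
38.1 nanocoulombs = 0.0000000381 coulombs

904 nanocoulombs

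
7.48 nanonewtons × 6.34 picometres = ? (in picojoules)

0.0000000474232 picojoules

7.48 × 10⁻⁹ × 6.34 × 10⁻¹² = 47.4232 × 10⁻²¹ J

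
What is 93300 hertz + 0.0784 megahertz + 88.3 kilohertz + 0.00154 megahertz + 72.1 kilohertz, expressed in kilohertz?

In kilohertz:
  93300 hertz = 93300 × 10^-3 kilohertz = 93.3
  0.0784 megahertz = 0.0784 × 10^3 kilohertz = 78.4
  88.3 kilohertz → 88.3
  0.00154 megahertz = 0.00154 × 10^3 kilohertz = 1.54
  72.1 kilohertz → 72.1
Sum: 93.3 + 78.4 + 88.3 + 1.54 + 72.1 = 333.64

333.64 kilohertz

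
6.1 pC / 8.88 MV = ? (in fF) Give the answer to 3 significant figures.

(6.1 × 10⁻¹²) / (8.88 × 10⁶) = 0.68694 × 10⁻¹⁸ F

0.000687 fF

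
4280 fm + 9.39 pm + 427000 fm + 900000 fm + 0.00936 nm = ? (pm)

1350.03 pm

In pm:
  4280 fm = 4280 × 10⁻³ pm = 4.28
  9.39 pm → 9.39
  427000 fm = 427000 × 10⁻³ pm = 427
  900000 fm = 900000 × 10⁻³ pm = 900
  0.00936 nm = 0.00936 × 10³ pm = 9.36
Sum: 4.28 + 9.39 + 427 + 900 + 9.36 = 1350.03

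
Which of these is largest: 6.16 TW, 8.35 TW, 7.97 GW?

6.16 TW = 6160000000000 W
8.35 TW = 8350000000000 W
7.97 GW = 7970000000 W

8.35 TW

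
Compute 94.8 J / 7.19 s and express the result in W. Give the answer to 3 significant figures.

13.2 W

(94.8) / (7.19) = 13.185 W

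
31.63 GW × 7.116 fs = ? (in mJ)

0.22507908 mJ

31.63 × 10⁹ × 7.116 × 10⁻¹⁵ = 225.07908 × 10⁻⁶ J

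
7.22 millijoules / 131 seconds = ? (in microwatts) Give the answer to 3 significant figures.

55.1 microwatts

(7.22 × 10^-3) / (131) = 0.055115 × 10^-3 W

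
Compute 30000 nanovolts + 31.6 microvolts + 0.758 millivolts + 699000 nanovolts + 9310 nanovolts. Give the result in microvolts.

1527.91 microvolts

In microvolts:
  30000 nanovolts = 30000 × 10^-3 microvolts = 30
  31.6 microvolts → 31.6
  0.758 millivolts = 0.758 × 10^3 microvolts = 758
  699000 nanovolts = 699000 × 10^-3 microvolts = 699
  9310 nanovolts = 9310 × 10^-3 microvolts = 9.31
Sum: 30 + 31.6 + 758 + 699 + 9.31 = 1527.91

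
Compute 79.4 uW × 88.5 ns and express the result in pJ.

79.4e-6 × 88.5e-9 = 7026.9e-15 J

7.0269 pJ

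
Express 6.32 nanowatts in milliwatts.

nano = 10⁻⁹, milli = 10⁻³; factor is 10⁻⁶.
6.32 × 10⁻⁶ = 0.00000632

0.00000632 milliwatts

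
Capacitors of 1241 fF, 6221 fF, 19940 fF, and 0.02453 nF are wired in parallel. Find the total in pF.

In pF:
  1241 fF = 1241e-3 pF = 1.241
  6221 fF = 6221e-3 pF = 6.221
  19940 fF = 19940e-3 pF = 19.94
  0.02453 nF = 0.02453e3 pF = 24.53
Sum: 1.241 + 6.221 + 19.94 + 24.53 = 51.932

51.932 pF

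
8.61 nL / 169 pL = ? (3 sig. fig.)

50.9

(8.61 × 10^-9) / (169 × 10^-12) = 0.05095 × 10^3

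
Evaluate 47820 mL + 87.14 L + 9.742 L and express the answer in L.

144.702 L

In L:
  47820 mL = 47820 × 10^-3 L = 47.82
  87.14 L → 87.14
  9.742 L → 9.742
Sum: 47.82 + 87.14 + 9.742 = 144.702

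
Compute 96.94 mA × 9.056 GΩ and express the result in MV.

96.94 × 10⁻³ × 9.056 × 10⁹ = 877.88864 × 10⁶ V

877.88864 MV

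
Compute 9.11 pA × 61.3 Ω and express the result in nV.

9.11 × 10^-12 × 61.3 = 558.443 × 10^-12 V

0.558443 nV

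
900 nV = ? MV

nano = 10⁻⁹, mega = 10⁶; factor is 10⁻¹⁵.
900 × 10⁻¹⁵ = 0.0000000000009

0.0000000000009 MV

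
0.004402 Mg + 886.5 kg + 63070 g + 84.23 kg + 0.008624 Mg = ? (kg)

In kg:
  0.004402 Mg = 0.004402 × 10^3 kg = 4.402
  886.5 kg → 886.5
  63070 g = 63070 × 10^-3 kg = 63.07
  84.23 kg → 84.23
  0.008624 Mg = 0.008624 × 10^3 kg = 8.624
Sum: 4.402 + 886.5 + 63.07 + 84.23 + 8.624 = 1046.826

1046.826 kg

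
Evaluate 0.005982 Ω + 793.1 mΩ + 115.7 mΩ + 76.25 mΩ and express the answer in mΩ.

991.032 mΩ

In mΩ:
  0.005982 Ω = 0.005982e3 mΩ = 5.982
  793.1 mΩ → 793.1
  115.7 mΩ → 115.7
  76.25 mΩ → 76.25
Sum: 5.982 + 793.1 + 115.7 + 76.25 = 991.032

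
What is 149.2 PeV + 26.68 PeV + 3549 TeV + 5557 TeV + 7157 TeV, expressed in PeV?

In PeV:
  149.2 PeV → 149.2
  26.68 PeV → 26.68
  3549 TeV = 3549 × 10⁻³ PeV = 3.549
  5557 TeV = 5557 × 10⁻³ PeV = 5.557
  7157 TeV = 7157 × 10⁻³ PeV = 7.157
Sum: 149.2 + 26.68 + 3.549 + 5.557 + 7.157 = 192.143

192.143 PeV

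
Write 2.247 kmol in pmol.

kilo = 10^3, pico = 10^-12; factor is 10^15.
2.247 × 10^15 = 2247000000000000

2247000000000000 pmol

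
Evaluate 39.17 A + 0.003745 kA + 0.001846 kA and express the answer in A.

44.761 A

In A:
  39.17 A → 39.17
  0.003745 kA = 0.003745 × 10^3 A = 3.745
  0.001846 kA = 0.001846 × 10^3 A = 1.846
Sum: 39.17 + 3.745 + 1.846 = 44.761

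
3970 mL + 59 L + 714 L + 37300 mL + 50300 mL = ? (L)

In L:
  3970 mL = 3970 × 10^-3 L = 3.97
  59 L → 59
  714 L → 714
  37300 mL = 37300 × 10^-3 L = 37.3
  50300 mL = 50300 × 10^-3 L = 50.3
Sum: 3.97 + 59 + 714 + 37.3 + 50.3 = 864.57

864.57 L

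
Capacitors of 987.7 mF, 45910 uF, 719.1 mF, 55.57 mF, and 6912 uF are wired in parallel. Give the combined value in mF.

1815.192 mF

In mF:
  987.7 mF → 987.7
  45910 uF = 45910 × 10^-3 mF = 45.91
  719.1 mF → 719.1
  55.57 mF → 55.57
  6912 uF = 6912 × 10^-3 mF = 6.912
Sum: 987.7 + 45.91 + 719.1 + 55.57 + 6.912 = 1815.192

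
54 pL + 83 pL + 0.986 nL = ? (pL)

1123 pL

In pL:
  54 pL → 54
  83 pL → 83
  0.986 nL = 0.986e3 pL = 986
Sum: 54 + 83 + 986 = 1123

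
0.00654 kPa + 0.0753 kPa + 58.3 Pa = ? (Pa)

140.14 Pa

In Pa:
  0.00654 kPa = 0.00654e3 Pa = 6.54
  0.0753 kPa = 0.0753e3 Pa = 75.3
  58.3 Pa → 58.3
Sum: 6.54 + 75.3 + 58.3 = 140.14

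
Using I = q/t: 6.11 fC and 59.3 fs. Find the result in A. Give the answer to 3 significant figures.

0.103 A

(6.11 × 10⁻¹⁵) / (59.3 × 10⁻¹⁵) = 0.10304 A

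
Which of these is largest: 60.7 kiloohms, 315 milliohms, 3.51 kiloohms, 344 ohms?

60.7 kiloohms = 60700 ohms
315 milliohms = 0.315 ohms
3.51 kiloohms = 3510 ohms
344 ohms = 344 ohms

60.7 kiloohms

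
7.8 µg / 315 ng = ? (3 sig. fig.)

(7.8 × 10^-6) / (315 × 10^-9) = 0.02476 × 10^3

24.8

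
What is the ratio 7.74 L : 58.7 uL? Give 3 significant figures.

132000

(7.74) / (58.7e-6) = 0.1319e6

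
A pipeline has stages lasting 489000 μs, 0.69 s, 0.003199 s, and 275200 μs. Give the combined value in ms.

In ms:
  489000 μs = 489000 × 10^-3 ms = 489
  0.69 s = 0.69 × 10^3 ms = 690
  0.003199 s = 0.003199 × 10^3 ms = 3.199
  275200 μs = 275200 × 10^-3 ms = 275.2
Sum: 489 + 690 + 3.199 + 275.2 = 1457.399

1457.399 ms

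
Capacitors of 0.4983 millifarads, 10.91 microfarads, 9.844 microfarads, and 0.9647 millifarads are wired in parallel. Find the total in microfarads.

1483.754 microfarads

In microfarads:
  0.4983 millifarads = 0.4983 × 10^3 microfarads = 498.3
  10.91 microfarads → 10.91
  9.844 microfarads → 9.844
  0.9647 millifarads = 0.9647 × 10^3 microfarads = 964.7
Sum: 498.3 + 10.91 + 9.844 + 964.7 = 1483.754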